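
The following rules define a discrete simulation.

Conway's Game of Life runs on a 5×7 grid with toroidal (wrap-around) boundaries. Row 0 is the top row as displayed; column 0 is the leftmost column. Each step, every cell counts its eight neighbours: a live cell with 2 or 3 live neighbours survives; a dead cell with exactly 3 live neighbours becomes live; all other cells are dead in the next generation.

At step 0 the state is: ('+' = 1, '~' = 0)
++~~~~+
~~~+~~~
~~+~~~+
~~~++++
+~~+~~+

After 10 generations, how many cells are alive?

12

gen 0: ++~~~~+
~~~+~~~
~~+~~~+
~~~++++
+~~+~~+
gen 1: ~++~~~+
~++~~~+
~~+~~~+
~~+++~~
~+++~~~
gen 2: ~~~~~~~
~~~+~++
+~~~~+~
~~~~+~~
+~~~+~~
gen 3: ~~~~+++
~~~~+++
~~~~~+~
~~~~+++
~~~~~~~
gen 4: ~~~~+~+
~~~~~~~
~~~~~~~
~~~~+++
~~~~~~~
gen 5: ~~~~~~~
~~~~~~~
~~~~~+~
~~~~~+~
~~~~+~+
gen 6: ~~~~~~~
~~~~~~~
~~~~~~~
~~~~+++
~~~~~+~
gen 7: ~~~~~~~
~~~~~~~
~~~~~+~
~~~~+++
~~~~+++
gen 8: ~~~~~+~
~~~~~~~
~~~~+++
~~~~~~~
~~~~+~+
gen 9: ~~~~~+~
~~~~+~+
~~~~~+~
~~~~+~+
~~~~~+~
gen 10: ~~~~+++
~~~~+~+
~~~~+~+
~~~~+~+
~~~~+++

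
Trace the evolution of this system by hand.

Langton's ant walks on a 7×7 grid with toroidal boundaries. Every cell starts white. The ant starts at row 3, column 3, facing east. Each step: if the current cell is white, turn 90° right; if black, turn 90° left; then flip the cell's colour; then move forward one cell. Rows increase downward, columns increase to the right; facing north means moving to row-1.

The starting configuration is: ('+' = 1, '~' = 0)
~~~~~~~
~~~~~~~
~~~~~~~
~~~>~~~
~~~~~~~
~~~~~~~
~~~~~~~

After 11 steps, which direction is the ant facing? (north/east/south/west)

north

step 0: ~~~~~~~
~~~~~~~
~~~~~~~
~~~>~~~
~~~~~~~
~~~~~~~
~~~~~~~
step 1: ~~~~~~~
~~~~~~~
~~~~~~~
~~~+~~~
~~~v~~~
~~~~~~~
~~~~~~~
step 2: ~~~~~~~
~~~~~~~
~~~~~~~
~~~+~~~
~~<+~~~
~~~~~~~
~~~~~~~
step 3: ~~~~~~~
~~~~~~~
~~~~~~~
~~^+~~~
~~++~~~
~~~~~~~
~~~~~~~
step 4: ~~~~~~~
~~~~~~~
~~~~~~~
~~+>~~~
~~++~~~
~~~~~~~
~~~~~~~
step 5: ~~~~~~~
~~~~~~~
~~~^~~~
~~+~~~~
~~++~~~
~~~~~~~
~~~~~~~
step 6: ~~~~~~~
~~~~~~~
~~~+>~~
~~+~~~~
~~++~~~
~~~~~~~
~~~~~~~
step 7: ~~~~~~~
~~~~~~~
~~~++~~
~~+~v~~
~~++~~~
~~~~~~~
~~~~~~~
step 8: ~~~~~~~
~~~~~~~
~~~++~~
~~+<+~~
~~++~~~
~~~~~~~
~~~~~~~
step 9: ~~~~~~~
~~~~~~~
~~~^+~~
~~+++~~
~~++~~~
~~~~~~~
~~~~~~~
step 10: ~~~~~~~
~~~~~~~
~~<~+~~
~~+++~~
~~++~~~
~~~~~~~
~~~~~~~
step 11: ~~~~~~~
~~^~~~~
~~+~+~~
~~+++~~
~~++~~~
~~~~~~~
~~~~~~~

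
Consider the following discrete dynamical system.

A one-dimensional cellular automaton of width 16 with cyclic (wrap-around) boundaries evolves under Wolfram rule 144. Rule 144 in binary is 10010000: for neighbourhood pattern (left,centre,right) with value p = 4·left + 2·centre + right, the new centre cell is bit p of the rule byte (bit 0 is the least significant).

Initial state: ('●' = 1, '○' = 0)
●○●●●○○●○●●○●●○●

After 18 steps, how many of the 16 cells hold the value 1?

1

k=0  ●○●●●○○●○●●○●●○●
k=1  ○○○●○●○○○○○○○○○○
k=2  ○○○○○○●○○○○○○○○○
k=3  ○○○○○○○●○○○○○○○○
k=4  ○○○○○○○○●○○○○○○○
k=5  ○○○○○○○○○●○○○○○○
k=6  ○○○○○○○○○○●○○○○○
k=7  ○○○○○○○○○○○●○○○○
k=8  ○○○○○○○○○○○○●○○○
k=9  ○○○○○○○○○○○○○●○○
k=10  ○○○○○○○○○○○○○○●○
k=11  ○○○○○○○○○○○○○○○●
k=12  ●○○○○○○○○○○○○○○○
k=13  ○●○○○○○○○○○○○○○○
k=14  ○○●○○○○○○○○○○○○○
k=15  ○○○●○○○○○○○○○○○○
k=16  ○○○○●○○○○○○○○○○○
k=17  ○○○○○●○○○○○○○○○○
k=18  ○○○○○○●○○○○○○○○○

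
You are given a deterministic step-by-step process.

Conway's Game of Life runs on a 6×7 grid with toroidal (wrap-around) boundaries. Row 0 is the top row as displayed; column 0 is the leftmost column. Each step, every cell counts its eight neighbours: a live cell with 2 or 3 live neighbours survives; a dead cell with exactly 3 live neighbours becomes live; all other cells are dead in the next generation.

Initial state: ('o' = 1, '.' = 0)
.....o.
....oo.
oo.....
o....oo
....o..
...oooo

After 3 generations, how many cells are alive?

0) .....o.
....oo.
oo.....
o....oo
....o..
...oooo
1) ...o...
....ooo
oo..o..
oo...oo
o..o...
...o..o
2) ...o..o
o..oooo
.o..o..
..o.oo.
.oo.oo.
..ooo..
3) o.....o
o.oo..o
ooo....
..o....
.o.....
.o.....

12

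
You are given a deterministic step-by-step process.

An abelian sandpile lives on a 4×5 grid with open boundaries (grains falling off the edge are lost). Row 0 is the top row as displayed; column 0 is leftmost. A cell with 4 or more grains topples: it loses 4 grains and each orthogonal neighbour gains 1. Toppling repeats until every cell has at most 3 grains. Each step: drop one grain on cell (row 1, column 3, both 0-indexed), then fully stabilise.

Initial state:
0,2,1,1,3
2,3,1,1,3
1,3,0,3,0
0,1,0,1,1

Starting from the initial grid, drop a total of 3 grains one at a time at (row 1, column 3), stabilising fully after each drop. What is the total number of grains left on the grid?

27

k=0  0,2,1,1,3
2,3,1,1,3
1,3,0,3,0
0,1,0,1,1
k=1  0,2,1,1,3
2,3,1,2,3
1,3,0,3,0
0,1,0,1,1
k=2  0,2,1,1,3
2,3,1,3,3
1,3,0,3,0
0,1,0,1,1
k=3  0,2,1,3,0
2,3,2,2,1
1,3,1,0,2
0,1,0,2,1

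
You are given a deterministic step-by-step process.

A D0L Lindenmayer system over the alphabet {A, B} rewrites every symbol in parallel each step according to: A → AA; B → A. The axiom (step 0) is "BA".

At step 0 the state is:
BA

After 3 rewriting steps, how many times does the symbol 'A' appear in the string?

12

k=0  BA
k=1  AAA
k=2  AAAAAA
k=3  AAAAAAAAAAAA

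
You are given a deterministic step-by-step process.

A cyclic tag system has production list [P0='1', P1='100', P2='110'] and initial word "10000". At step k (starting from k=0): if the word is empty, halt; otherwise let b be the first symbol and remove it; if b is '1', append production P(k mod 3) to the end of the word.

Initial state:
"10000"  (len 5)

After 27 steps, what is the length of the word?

gen 0: "10000"  (len 5)
gen 1: "00001"  (len 5)
gen 2: "0001"  (len 4)
gen 3: "001"  (len 3)
gen 4: "01"  (len 2)
gen 5: "1"  (len 1)
gen 6: "110"  (len 3)
gen 7: "101"  (len 3)
gen 8: "01100"  (len 5)
gen 9: "1100"  (len 4)
gen 10: "1001"  (len 4)
gen 11: "001100"  (len 6)
gen 12: "01100"  (len 5)
gen 13: "1100"  (len 4)
gen 14: "100100"  (len 6)
gen 15: "00100110"  (len 8)
gen 16: "0100110"  (len 7)
gen 17: "100110"  (len 6)
gen 18: "00110110"  (len 8)
gen 19: "0110110"  (len 7)
gen 20: "110110"  (len 6)
gen 21: "10110110"  (len 8)
gen 22: "01101101"  (len 8)
gen 23: "1101101"  (len 7)
gen 24: "101101110"  (len 9)
gen 25: "011011101"  (len 9)
gen 26: "11011101"  (len 8)
gen 27: "1011101110"  (len 10)

10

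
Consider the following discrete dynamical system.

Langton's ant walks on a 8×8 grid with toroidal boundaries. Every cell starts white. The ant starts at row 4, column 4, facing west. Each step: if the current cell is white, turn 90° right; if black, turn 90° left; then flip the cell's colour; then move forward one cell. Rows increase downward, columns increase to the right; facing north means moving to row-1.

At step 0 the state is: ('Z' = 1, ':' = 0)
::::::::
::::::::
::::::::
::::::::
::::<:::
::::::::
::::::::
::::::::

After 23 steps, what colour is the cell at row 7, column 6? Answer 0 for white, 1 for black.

k=0  ::::::::
::::::::
::::::::
::::::::
::::<:::
::::::::
::::::::
::::::::
k=1  ::::::::
::::::::
::::::::
::::^:::
::::Z:::
::::::::
::::::::
::::::::
k=2  ::::::::
::::::::
::::::::
::::Z>::
::::Z:::
::::::::
::::::::
::::::::
k=3  ::::::::
::::::::
::::::::
::::ZZ::
::::Zv::
::::::::
::::::::
::::::::
k=4  ::::::::
::::::::
::::::::
::::ZZ::
::::<Z::
::::::::
::::::::
::::::::
k=5  ::::::::
::::::::
::::::::
::::ZZ::
:::::Z::
::::v:::
::::::::
::::::::
k=6  ::::::::
::::::::
::::::::
::::ZZ::
:::::Z::
:::<Z:::
::::::::
::::::::
k=7  ::::::::
::::::::
::::::::
::::ZZ::
:::^:Z::
:::ZZ:::
::::::::
::::::::
k=8  ::::::::
::::::::
::::::::
::::ZZ::
:::Z>Z::
:::ZZ:::
::::::::
::::::::
k=9  ::::::::
::::::::
::::::::
::::ZZ::
:::ZZZ::
:::Zv:::
::::::::
::::::::
k=10  ::::::::
::::::::
::::::::
::::ZZ::
:::ZZZ::
:::Z:>::
::::::::
::::::::
k=11  ::::::::
::::::::
::::::::
::::ZZ::
:::ZZZ::
:::Z:Z::
:::::v::
::::::::
k=12  ::::::::
::::::::
::::::::
::::ZZ::
:::ZZZ::
:::Z:Z::
::::<Z::
::::::::
k=13  ::::::::
::::::::
::::::::
::::ZZ::
:::ZZZ::
:::Z^Z::
::::ZZ::
::::::::
k=14  ::::::::
::::::::
::::::::
::::ZZ::
:::ZZZ::
:::ZZ>::
::::ZZ::
::::::::
k=15  ::::::::
::::::::
::::::::
::::ZZ::
:::ZZ^::
:::ZZ:::
::::ZZ::
::::::::
k=16  ::::::::
::::::::
::::::::
::::ZZ::
:::Z<:::
:::ZZ:::
::::ZZ::
::::::::
k=17  ::::::::
::::::::
::::::::
::::ZZ::
:::Z::::
:::Zv:::
::::ZZ::
::::::::
k=18  ::::::::
::::::::
::::::::
::::ZZ::
:::Z::::
:::Z:>::
::::ZZ::
::::::::
k=19  ::::::::
::::::::
::::::::
::::ZZ::
:::Z::::
:::Z:Z::
::::Zv::
::::::::
k=20  ::::::::
::::::::
::::::::
::::ZZ::
:::Z::::
:::Z:Z::
::::Z:>:
::::::::
k=21  ::::::::
::::::::
::::::::
::::ZZ::
:::Z::::
:::Z:Z::
::::Z:Z:
::::::v:
k=22  ::::::::
::::::::
::::::::
::::ZZ::
:::Z::::
:::Z:Z::
::::Z:Z:
:::::<Z:
k=23  ::::::::
::::::::
::::::::
::::ZZ::
:::Z::::
:::Z:Z::
::::Z^Z:
:::::ZZ:

1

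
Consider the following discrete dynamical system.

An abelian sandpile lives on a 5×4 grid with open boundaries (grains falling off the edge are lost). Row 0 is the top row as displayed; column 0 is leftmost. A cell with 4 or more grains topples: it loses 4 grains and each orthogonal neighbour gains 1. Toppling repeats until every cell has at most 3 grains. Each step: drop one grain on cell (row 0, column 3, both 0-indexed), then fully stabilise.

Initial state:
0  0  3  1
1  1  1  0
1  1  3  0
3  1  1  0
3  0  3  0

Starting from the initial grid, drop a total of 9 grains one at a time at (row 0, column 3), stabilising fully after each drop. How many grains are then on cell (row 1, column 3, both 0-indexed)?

gen 0: 0  0  3  1
1  1  1  0
1  1  3  0
3  1  1  0
3  0  3  0
gen 1: 0  0  3  2
1  1  1  0
1  1  3  0
3  1  1  0
3  0  3  0
gen 2: 0  0  3  3
1  1  1  0
1  1  3  0
3  1  1  0
3  0  3  0
gen 3: 0  1  0  1
1  1  2  1
1  1  3  0
3  1  1  0
3  0  3  0
gen 4: 0  1  0  2
1  1  2  1
1  1  3  0
3  1  1  0
3  0  3  0
gen 5: 0  1  0  3
1  1  2  1
1  1  3  0
3  1  1  0
3  0  3  0
gen 6: 0  1  1  0
1  1  2  2
1  1  3  0
3  1  1  0
3  0  3  0
gen 7: 0  1  1  1
1  1  2  2
1  1  3  0
3  1  1  0
3  0  3  0
gen 8: 0  1  1  2
1  1  2  2
1  1  3  0
3  1  1  0
3  0  3  0
gen 9: 0  1  1  3
1  1  2  2
1  1  3  0
3  1  1  0
3  0  3  0

2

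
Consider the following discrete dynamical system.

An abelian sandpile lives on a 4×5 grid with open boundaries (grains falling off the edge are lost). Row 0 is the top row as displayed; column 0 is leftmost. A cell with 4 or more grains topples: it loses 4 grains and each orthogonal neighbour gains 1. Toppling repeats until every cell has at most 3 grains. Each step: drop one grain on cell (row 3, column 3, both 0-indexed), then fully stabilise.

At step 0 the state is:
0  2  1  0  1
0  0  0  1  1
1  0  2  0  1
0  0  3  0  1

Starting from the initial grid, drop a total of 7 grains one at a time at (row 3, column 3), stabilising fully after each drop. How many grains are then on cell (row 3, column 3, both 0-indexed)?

[0] 0  2  1  0  1
0  0  0  1  1
1  0  2  0  1
0  0  3  0  1
[1] 0  2  1  0  1
0  0  0  1  1
1  0  2  0  1
0  0  3  1  1
[2] 0  2  1  0  1
0  0  0  1  1
1  0  2  0  1
0  0  3  2  1
[3] 0  2  1  0  1
0  0  0  1  1
1  0  2  0  1
0  0  3  3  1
[4] 0  2  1  0  1
0  0  0  1  1
1  0  3  1  1
0  1  0  1  2
[5] 0  2  1  0  1
0  0  0  1  1
1  0  3  1  1
0  1  0  2  2
[6] 0  2  1  0  1
0  0  0  1  1
1  0  3  1  1
0  1  0  3  2
[7] 0  2  1  0  1
0  0  0  1  1
1  0  3  2  1
0  1  1  0  3

0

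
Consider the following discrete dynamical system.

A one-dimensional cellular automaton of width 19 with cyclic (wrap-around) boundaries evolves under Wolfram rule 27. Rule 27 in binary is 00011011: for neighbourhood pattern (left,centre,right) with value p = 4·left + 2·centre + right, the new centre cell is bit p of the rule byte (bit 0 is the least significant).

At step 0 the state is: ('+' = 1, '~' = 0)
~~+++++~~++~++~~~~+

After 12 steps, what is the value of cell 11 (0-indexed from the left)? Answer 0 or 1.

step 0: ~~+++++~~++~++~~~~+
step 1: +++~~~~+++~~+~++++~
step 2: +~~+++++~~++~~+~~~~
step 3: ~+++~~~~+++~++~++++
step 4: ~+~~+++++~~~+~~+~~~
step 5: +~+++~~~~+++~++~+++
step 6: ~~+~~+++++~~~+~~+~~
step 7: ++~+++~~~~+++~++~++
step 8: ~~~+~~+++++~~~+~~+~
step 9: +++~+++~~~~+++~++~+
step 10: ~~~~+~~+++++~~~+~~+
step 11: ++++~+++~~~~+++~++~
step 12: +~~~~+~~+++++~~~+~~

1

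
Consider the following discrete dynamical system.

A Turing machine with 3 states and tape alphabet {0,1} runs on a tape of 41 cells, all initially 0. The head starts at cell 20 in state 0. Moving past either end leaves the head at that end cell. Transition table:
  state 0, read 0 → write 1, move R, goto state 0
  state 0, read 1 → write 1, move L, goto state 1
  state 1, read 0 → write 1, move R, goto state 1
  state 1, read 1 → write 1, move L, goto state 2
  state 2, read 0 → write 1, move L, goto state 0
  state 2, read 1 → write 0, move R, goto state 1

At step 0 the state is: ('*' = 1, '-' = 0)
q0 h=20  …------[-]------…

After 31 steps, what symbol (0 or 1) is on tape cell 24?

1

t=0: q0 h=20  …------[-]------…
t=1: q0 h=21  …-----*[-]------…
t=2: q0 h=22  …----**[-]------…
t=3: q0 h=23  …---***[-]------…
t=4: q0 h=24  …--****[-]------…
t=5: q0 h=25  …-*****[-]------…
t=6: q0 h=26  …******[-]------…
t=7: q0 h=27  …******[-]------…
t=8: q0 h=28  …******[-]------…
t=9: q0 h=29  …******[-]------…
t=10: q0 h=30  …******[-]------…
t=11: q0 h=31  …******[-]------…
t=12: q0 h=32  …******[-]------…
t=13: q0 h=33  …******[-]------…
t=14: q0 h=34  …******[-]------|
t=15: q0 h=35  …******[-]-----|
t=16: q0 h=36  …******[-]----|
t=17: q0 h=37  …******[-]---|
t=18: q0 h=38  …******[-]--|
t=19: q0 h=39  …******[-]-|
t=20: q0 h=40  …******[-]|
t=21: q0 h=40  …******[*]|
t=22: q1 h=39  …******[*]*|
t=23: q2 h=38  …******[*]**|
t=24: q1 h=39  …*****-[*]*|
t=25: q2 h=38  …******[-]**|
t=26: q0 h=37  …******[*]***|
t=27: q1 h=36  …******[*]****|
t=28: q2 h=35  …******[*]*****|
t=29: q1 h=36  …*****-[*]****|
t=30: q2 h=35  …******[-]*****|
t=31: q0 h=34  …******[*]******|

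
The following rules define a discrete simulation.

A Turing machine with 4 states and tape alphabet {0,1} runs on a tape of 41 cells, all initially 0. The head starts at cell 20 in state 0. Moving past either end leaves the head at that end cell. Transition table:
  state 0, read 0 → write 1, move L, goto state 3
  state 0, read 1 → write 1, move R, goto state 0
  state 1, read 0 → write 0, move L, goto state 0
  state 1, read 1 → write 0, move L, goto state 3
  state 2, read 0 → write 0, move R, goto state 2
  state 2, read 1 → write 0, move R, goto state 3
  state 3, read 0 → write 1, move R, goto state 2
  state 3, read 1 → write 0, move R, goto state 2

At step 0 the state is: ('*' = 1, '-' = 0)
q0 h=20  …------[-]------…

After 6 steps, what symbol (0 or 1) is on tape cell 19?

[0] q0 h=20  …------[-]------…
[1] q3 h=19  …------[-]*-----…
[2] q2 h=20  …-----*[*]------…
[3] q3 h=21  …----*-[-]------…
[4] q2 h=22  …---*-*[-]------…
[5] q2 h=23  …--*-*-[-]------…
[6] q2 h=24  …-*-*--[-]------…

1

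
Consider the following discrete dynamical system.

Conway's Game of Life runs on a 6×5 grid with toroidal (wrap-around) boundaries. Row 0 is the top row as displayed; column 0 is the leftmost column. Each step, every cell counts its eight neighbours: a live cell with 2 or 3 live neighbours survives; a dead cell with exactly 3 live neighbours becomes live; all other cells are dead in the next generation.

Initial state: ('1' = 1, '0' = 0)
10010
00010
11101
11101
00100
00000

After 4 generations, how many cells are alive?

t=0: 10010
00010
11101
11101
00100
00000
t=1: 00001
00010
00000
00001
10110
00000
t=2: 00000
00000
00000
00011
00011
00011
t=3: 00000
00000
00000
00011
10100
00011
t=4: 00000
00000
00000
00011
10100
00011

6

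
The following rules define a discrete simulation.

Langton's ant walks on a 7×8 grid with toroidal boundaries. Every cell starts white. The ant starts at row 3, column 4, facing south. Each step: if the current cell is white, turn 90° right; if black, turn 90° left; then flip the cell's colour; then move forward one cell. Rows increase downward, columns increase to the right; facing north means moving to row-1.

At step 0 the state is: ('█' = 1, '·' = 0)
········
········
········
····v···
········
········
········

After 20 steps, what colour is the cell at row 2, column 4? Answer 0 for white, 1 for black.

0) ········
········
········
····v···
········
········
········
1) ········
········
········
···<█···
········
········
········
2) ········
········
···^····
···██···
········
········
········
3) ········
········
···█>···
···██···
········
········
········
4) ········
········
···██···
···█v···
········
········
········
5) ········
········
···██···
···█·>··
········
········
········
6) ········
········
···██···
···█·█··
·····v··
········
········
7) ········
········
···██···
···█·█··
····<█··
········
········
8) ········
········
···██···
···█^█··
····██··
········
········
9) ········
········
···██···
···██>··
····██··
········
········
10) ········
········
···██^··
···██···
····██··
········
········
11) ········
········
···███>·
···██···
····██··
········
········
12) ········
········
···████·
···██·v·
····██··
········
········
13) ········
········
···████·
···██<█·
····██··
········
········
14) ········
········
···██^█·
···████·
····██··
········
········
15) ········
········
···█<·█·
···████·
····██··
········
········
16) ········
········
···█··█·
···█v██·
····██··
········
········
17) ········
········
···█··█·
···█·>█·
····██··
········
········
18) ········
········
···█·^█·
···█··█·
····██··
········
········
19) ········
········
···█·█>·
···█··█·
····██··
········
········
20) ········
······^·
···█·█··
···█··█·
····██··
········
········

0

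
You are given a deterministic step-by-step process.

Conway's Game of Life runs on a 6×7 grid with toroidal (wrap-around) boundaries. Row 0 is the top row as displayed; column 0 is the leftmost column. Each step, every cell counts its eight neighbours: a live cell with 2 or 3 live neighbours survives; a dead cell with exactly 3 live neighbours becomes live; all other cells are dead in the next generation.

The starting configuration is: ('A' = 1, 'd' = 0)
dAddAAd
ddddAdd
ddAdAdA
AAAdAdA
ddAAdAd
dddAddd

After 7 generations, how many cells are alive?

[0] dAddAAd
ddddAdd
ddAdAdA
AAAdAdA
ddAAdAd
dddAddd
[1] dddAAAd
ddddAdd
ddAdAdA
AdddAdA
AddddAA
dddAdAd
[2] dddAdAd
ddddddd
AdddAdA
dAdAAdd
Adddddd
dddAddd
[3] ddddAdd
ddddAAA
AddAAAd
dAdAAAA
ddAAAdd
ddddAdd
[4] dddAAdd
ddddddA
AdAdddd
AAddddA
ddAdddd
ddddAAd
[5] dddAAdd
dddAddd
ddddddd
AdAdddA
AAdddAA
ddddAAd
[6] dddAdAd
dddAAdd
ddddddd
dddddAd
dAddAdd
AddAddd
[7] ddAAddd
dddAAdd
ddddAdd
ddddddd
ddddAdd
ddAAddd

8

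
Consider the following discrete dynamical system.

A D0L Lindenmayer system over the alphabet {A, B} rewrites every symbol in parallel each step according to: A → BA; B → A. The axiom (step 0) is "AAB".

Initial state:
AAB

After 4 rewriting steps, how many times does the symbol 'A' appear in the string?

13

0) AAB
1) BABAA
2) ABAABABA
3) BAABABAABAABA
4) ABABAABAABABAABABAABA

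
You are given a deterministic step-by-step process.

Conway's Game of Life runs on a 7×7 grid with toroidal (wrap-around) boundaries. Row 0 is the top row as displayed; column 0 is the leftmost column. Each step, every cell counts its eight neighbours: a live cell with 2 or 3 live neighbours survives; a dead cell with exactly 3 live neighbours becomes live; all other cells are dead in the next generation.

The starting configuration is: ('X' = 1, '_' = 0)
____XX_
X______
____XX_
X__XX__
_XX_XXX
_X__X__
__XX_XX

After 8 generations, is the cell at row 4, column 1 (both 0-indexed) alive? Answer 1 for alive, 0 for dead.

step 0: ____XX_
X______
____XX_
X__XX__
_XX_XXX
_X__X__
__XX_XX
step 1: ___XXX_
______X
___XXXX
XXX____
_XX___X
_X_____
__XX__X
step 2: __XXXXX
______X
_XXXXXX
____X__
_______
_X_X___
__XX_X_
step 3: __X___X
_X_____
X_XXX_X
__X_X__
_______
___XX__
_X___XX
step 4: _XX__XX
_X___XX
X_X_XX_
_XX_XX_
____X__
____XX_
X_XXXXX
step 5: _______
___X___
X_X____
_XX___X
_______
_______
X_X____
step 6: _______
_______
X_XX___
XXX____
_______
_______
_______
step 7: _______
_______
X_XX___
X_XX___
_X_____
_______
_______
step 8: _______
_______
__XX___
X__X___
_XX____
_______
_______

1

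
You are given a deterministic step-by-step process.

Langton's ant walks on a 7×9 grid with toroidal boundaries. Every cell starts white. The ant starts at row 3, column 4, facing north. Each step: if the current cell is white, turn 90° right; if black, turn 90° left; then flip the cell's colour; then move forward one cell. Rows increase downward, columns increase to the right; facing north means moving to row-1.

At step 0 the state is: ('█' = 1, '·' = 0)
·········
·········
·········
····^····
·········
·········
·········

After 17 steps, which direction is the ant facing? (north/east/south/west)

[0] ·········
·········
·········
····^····
·········
·········
·········
[1] ·········
·········
·········
····█>···
·········
·········
·········
[2] ·········
·········
·········
····██···
·····v···
·········
·········
[3] ·········
·········
·········
····██···
····<█···
·········
·········
[4] ·········
·········
·········
····^█···
····██···
·········
·········
[5] ·········
·········
·········
···<·█···
····██···
·········
·········
[6] ·········
·········
···^·····
···█·█···
····██···
·········
·········
[7] ·········
·········
···█>····
···█·█···
····██···
·········
·········
[8] ·········
·········
···██····
···█v█···
····██···
·········
·········
[9] ·········
·········
···██····
···<██···
····██···
·········
·········
[10] ·········
·········
···██····
····██···
···v██···
·········
·········
[11] ·········
·········
···██····
····██···
··<███···
·········
·········
[12] ·········
·········
···██····
··^·██···
··████···
·········
·········
[13] ·········
·········
···██····
··█>██···
··████···
·········
·········
[14] ·········
·········
···██····
··████···
··█v██···
·········
·········
[15] ·········
·········
···██····
··████···
··█·>█···
·········
·········
[16] ·········
·········
···██····
··██^█···
··█··█···
·········
·········
[17] ·········
·········
···██····
··█<·█···
··█··█···
·········
·········

west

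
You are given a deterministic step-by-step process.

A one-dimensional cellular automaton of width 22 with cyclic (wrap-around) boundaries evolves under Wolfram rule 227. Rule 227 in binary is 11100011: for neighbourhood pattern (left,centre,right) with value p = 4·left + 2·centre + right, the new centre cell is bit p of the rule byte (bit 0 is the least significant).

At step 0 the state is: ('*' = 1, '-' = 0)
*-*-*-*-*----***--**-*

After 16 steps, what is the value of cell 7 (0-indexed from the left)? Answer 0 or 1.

1

t=0: *-*-*-*-*----***--**-*
t=1: **-*-*-*--***-**-*-**-
t=2: -**-*-*--*-***-**-*-**
t=3: *-**-*--*-*-***-**-*-*
t=4: **-**--*-*-*-***-**-*-
t=5: -**-*-*-*-*-*-***-**-*
t=6: *-**-*-*-*-*-*-***-**-
t=7: -*-**-*-*-*-*-*-***-**
t=8: *-*-**-*-*-*-*-*-***-*
t=9: **-*-**-*-*-*-*-*-***-
t=10: -**-*-**-*-*-*-*-*-***
t=11: *-**-*-**-*-*-*-*-*-**
t=12: **-**-*-**-*-*-*-*-*-*
t=13: ***-**-*-**-*-*-*-*-*-
t=14: -***-**-*-**-*-*-*-*-*
t=15: *-***-**-*-**-*-*-*-*-
t=16: -*-***-**-*-**-*-*-*-*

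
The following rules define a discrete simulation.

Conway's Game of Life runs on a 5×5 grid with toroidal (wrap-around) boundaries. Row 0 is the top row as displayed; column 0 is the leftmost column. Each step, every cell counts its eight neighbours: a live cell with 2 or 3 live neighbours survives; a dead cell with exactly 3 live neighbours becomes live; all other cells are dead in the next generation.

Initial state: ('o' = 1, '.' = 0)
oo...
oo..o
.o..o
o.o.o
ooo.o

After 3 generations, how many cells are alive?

2

t=0: oo...
oo..o
.o..o
o.o.o
ooo.o
t=1: ...o.
..o.o
..o..
..o..
..o..
t=2: ..oo.
..o..
.oo..
.ooo.
..oo.
t=3: .o...
.....
.....
.....
....o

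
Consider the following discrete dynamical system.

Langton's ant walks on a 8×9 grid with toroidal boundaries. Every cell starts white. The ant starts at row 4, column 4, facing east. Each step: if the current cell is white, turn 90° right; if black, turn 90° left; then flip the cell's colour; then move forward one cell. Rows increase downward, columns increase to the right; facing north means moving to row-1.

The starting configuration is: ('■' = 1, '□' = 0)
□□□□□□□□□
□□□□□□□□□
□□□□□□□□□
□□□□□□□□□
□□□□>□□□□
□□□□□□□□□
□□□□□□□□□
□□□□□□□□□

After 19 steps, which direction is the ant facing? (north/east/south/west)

k=0  □□□□□□□□□
□□□□□□□□□
□□□□□□□□□
□□□□□□□□□
□□□□>□□□□
□□□□□□□□□
□□□□□□□□□
□□□□□□□□□
k=1  □□□□□□□□□
□□□□□□□□□
□□□□□□□□□
□□□□□□□□□
□□□□■□□□□
□□□□v□□□□
□□□□□□□□□
□□□□□□□□□
k=2  □□□□□□□□□
□□□□□□□□□
□□□□□□□□□
□□□□□□□□□
□□□□■□□□□
□□□<■□□□□
□□□□□□□□□
□□□□□□□□□
k=3  □□□□□□□□□
□□□□□□□□□
□□□□□□□□□
□□□□□□□□□
□□□^■□□□□
□□□■■□□□□
□□□□□□□□□
□□□□□□□□□
k=4  □□□□□□□□□
□□□□□□□□□
□□□□□□□□□
□□□□□□□□□
□□□■>□□□□
□□□■■□□□□
□□□□□□□□□
□□□□□□□□□
k=5  □□□□□□□□□
□□□□□□□□□
□□□□□□□□□
□□□□^□□□□
□□□■□□□□□
□□□■■□□□□
□□□□□□□□□
□□□□□□□□□
k=6  □□□□□□□□□
□□□□□□□□□
□□□□□□□□□
□□□□■>□□□
□□□■□□□□□
□□□■■□□□□
□□□□□□□□□
□□□□□□□□□
k=7  □□□□□□□□□
□□□□□□□□□
□□□□□□□□□
□□□□■■□□□
□□□■□v□□□
□□□■■□□□□
□□□□□□□□□
□□□□□□□□□
k=8  □□□□□□□□□
□□□□□□□□□
□□□□□□□□□
□□□□■■□□□
□□□■<■□□□
□□□■■□□□□
□□□□□□□□□
□□□□□□□□□
k=9  □□□□□□□□□
□□□□□□□□□
□□□□□□□□□
□□□□^■□□□
□□□■■■□□□
□□□■■□□□□
□□□□□□□□□
□□□□□□□□□
k=10  □□□□□□□□□
□□□□□□□□□
□□□□□□□□□
□□□<□■□□□
□□□■■■□□□
□□□■■□□□□
□□□□□□□□□
□□□□□□□□□
k=11  □□□□□□□□□
□□□□□□□□□
□□□^□□□□□
□□□■□■□□□
□□□■■■□□□
□□□■■□□□□
□□□□□□□□□
□□□□□□□□□
k=12  □□□□□□□□□
□□□□□□□□□
□□□■>□□□□
□□□■□■□□□
□□□■■■□□□
□□□■■□□□□
□□□□□□□□□
□□□□□□□□□
k=13  □□□□□□□□□
□□□□□□□□□
□□□■■□□□□
□□□■v■□□□
□□□■■■□□□
□□□■■□□□□
□□□□□□□□□
□□□□□□□□□
k=14  □□□□□□□□□
□□□□□□□□□
□□□■■□□□□
□□□<■■□□□
□□□■■■□□□
□□□■■□□□□
□□□□□□□□□
□□□□□□□□□
k=15  □□□□□□□□□
□□□□□□□□□
□□□■■□□□□
□□□□■■□□□
□□□v■■□□□
□□□■■□□□□
□□□□□□□□□
□□□□□□□□□
k=16  □□□□□□□□□
□□□□□□□□□
□□□■■□□□□
□□□□■■□□□
□□□□>■□□□
□□□■■□□□□
□□□□□□□□□
□□□□□□□□□
k=17  □□□□□□□□□
□□□□□□□□□
□□□■■□□□□
□□□□^■□□□
□□□□□■□□□
□□□■■□□□□
□□□□□□□□□
□□□□□□□□□
k=18  □□□□□□□□□
□□□□□□□□□
□□□■■□□□□
□□□<□■□□□
□□□□□■□□□
□□□■■□□□□
□□□□□□□□□
□□□□□□□□□
k=19  □□□□□□□□□
□□□□□□□□□
□□□^■□□□□
□□□■□■□□□
□□□□□■□□□
□□□■■□□□□
□□□□□□□□□
□□□□□□□□□

north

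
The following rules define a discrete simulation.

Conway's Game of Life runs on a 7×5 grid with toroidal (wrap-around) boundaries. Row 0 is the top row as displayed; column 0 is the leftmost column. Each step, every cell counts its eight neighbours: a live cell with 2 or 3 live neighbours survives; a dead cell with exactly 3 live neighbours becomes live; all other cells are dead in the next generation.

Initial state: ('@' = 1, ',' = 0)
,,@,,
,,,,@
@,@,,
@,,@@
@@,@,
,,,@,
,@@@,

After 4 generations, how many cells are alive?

14

step 0: ,,@,,
,,,,@
@,@,,
@,,@@
@@,@,
,,,@,
,@@@,
step 1: ,@@,,
,@,@,
@@,,,
,,,@,
@@,@,
@,,@,
,@,@,
step 2: @@,@,
,,,,,
@@,,@
,,,,,
@@,@,
@,,@,
@@,@@
step 3: ,@,@,
,,@,,
@,,,,
,,@,,
@@@,,
,,,@,
,,,@,
step 4: ,,,@,
,@@,,
,@,,,
@,@,,
,@@@,
,@,@@
,,,@@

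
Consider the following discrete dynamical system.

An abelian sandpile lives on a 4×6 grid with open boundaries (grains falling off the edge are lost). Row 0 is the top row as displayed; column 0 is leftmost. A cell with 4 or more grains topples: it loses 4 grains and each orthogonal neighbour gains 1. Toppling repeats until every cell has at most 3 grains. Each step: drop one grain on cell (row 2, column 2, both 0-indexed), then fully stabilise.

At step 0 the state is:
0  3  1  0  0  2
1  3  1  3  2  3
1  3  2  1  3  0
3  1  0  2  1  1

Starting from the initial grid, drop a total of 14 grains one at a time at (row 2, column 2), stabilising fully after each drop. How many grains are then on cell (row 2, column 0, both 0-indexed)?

step 0: 0  3  1  0  0  2
1  3  1  3  2  3
1  3  2  1  3  0
3  1  0  2  1  1
step 1: 0  3  1  0  0  2
1  3  1  3  2  3
1  3  3  1  3  0
3  1  0  2  1  1
step 2: 1  0  2  0  0  2
2  1  3  3  2  3
2  1  1  2  3  0
3  2  1  2  1  1
step 3: 1  0  2  0  0  2
2  1  3  3  2  3
2  1  2  2  3  0
3  2  1  2  1  1
step 4: 1  0  2  0  0  2
2  1  3  3  2  3
2  1  3  2  3  0
3  2  1  2  1  1
step 5: 1  0  3  1  1  3
2  2  1  2  1  0
2  2  2  1  1  2
3  2  2  3  2  1
step 6: 1  0  3  1  1  3
2  2  1  2  1  0
2  2  3  1  1  2
3  2  2  3  2  1
step 7: 1  0  3  1  1  3
2  2  2  2  1  0
2  3  0  2  1  2
3  2  3  3  2  1
step 8: 1  0  3  1  1  3
2  2  2  2  1  0
2  3  1  2  1  2
3  2  3  3  2  1
step 9: 1  0  3  1  1  3
2  2  2  2  1  0
2  3  2  2  1  2
3  2  3  3  2  1
step 10: 1  0  3  1  1  3
2  2  2  2  1  0
2  3  3  2  1  2
3  2  3  3  2  1
step 11: 1  0  3  1  1  3
3  3  3  3  1  0
0  2  3  0  2  2
1  1  2  1  3  1
step 12: 2  2  0  3  1  3
0  2  3  0  2  0
2  0  2  2  2  2
1  2  3  1  3  1
step 13: 2  2  0  3  1  3
0  2  3  0  2  0
2  0  3  2  2  2
1  2  3  1  3  1
step 14: 2  2  1  3  1  3
0  3  0  1  2  0
2  1  2  3  2  2
1  3  0  2  3  1

2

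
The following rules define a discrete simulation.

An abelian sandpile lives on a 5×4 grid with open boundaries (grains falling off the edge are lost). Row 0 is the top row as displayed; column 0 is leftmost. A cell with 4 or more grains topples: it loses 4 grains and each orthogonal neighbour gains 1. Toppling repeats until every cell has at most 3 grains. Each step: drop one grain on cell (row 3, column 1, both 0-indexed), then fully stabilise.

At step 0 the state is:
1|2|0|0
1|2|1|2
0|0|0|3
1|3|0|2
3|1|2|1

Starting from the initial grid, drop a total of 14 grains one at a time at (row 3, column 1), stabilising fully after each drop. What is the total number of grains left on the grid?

33

t=0: 1|2|0|0
1|2|1|2
0|0|0|3
1|3|0|2
3|1|2|1
t=1: 1|2|0|0
1|2|1|2
0|1|0|3
2|0|1|2
3|2|2|1
t=2: 1|2|0|0
1|2|1|2
0|1|0|3
2|1|1|2
3|2|2|1
t=3: 1|2|0|0
1|2|1|2
0|1|0|3
2|2|1|2
3|2|2|1
t=4: 1|2|0|0
1|2|1|2
0|1|0|3
2|3|1|2
3|2|2|1
t=5: 1|2|0|0
1|2|1|2
0|2|0|3
3|0|2|2
3|3|2|1
t=6: 1|2|0|0
1|2|1|2
0|2|0|3
3|1|2|2
3|3|2|1
t=7: 1|2|0|0
1|2|1|2
0|2|0|3
3|2|2|2
3|3|2|1
t=8: 1|2|0|0
1|2|1|2
0|2|0|3
3|3|2|2
3|3|2|1
t=9: 1|2|0|0
1|2|1|2
1|3|0|3
1|2|3|2
1|1|3|1
t=10: 1|2|0|0
1|2|1|2
1|3|0|3
1|3|3|2
1|1|3|1
t=11: 1|2|0|0
1|3|1|2
2|0|2|3
2|2|1|3
1|3|0|2
t=12: 1|2|0|0
1|3|1|2
2|0|2|3
2|3|1|3
1|3|0|2
t=13: 1|2|0|0
1|3|1|2
2|1|2|3
3|1|2|3
2|0|1|2
t=14: 1|2|0|0
1|3|1|2
2|1|2|3
3|2|2|3
2|0|1|2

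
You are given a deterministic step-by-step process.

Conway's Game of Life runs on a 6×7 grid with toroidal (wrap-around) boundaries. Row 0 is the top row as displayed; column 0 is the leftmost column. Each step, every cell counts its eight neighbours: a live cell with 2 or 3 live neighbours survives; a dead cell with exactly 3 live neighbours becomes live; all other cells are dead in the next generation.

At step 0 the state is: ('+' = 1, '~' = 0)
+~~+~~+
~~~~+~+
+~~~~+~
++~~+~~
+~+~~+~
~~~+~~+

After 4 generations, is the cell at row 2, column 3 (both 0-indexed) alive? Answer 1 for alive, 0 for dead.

0

k=0  +~~+~~+
~~~~+~+
+~~~~+~
++~~+~~
+~+~~+~
~~~+~~+
k=1  +~~++~+
~~~~+~~
++~~++~
+~~~++~
+~++++~
~+++++~
k=2  ++~~~~+
~+~~~~~
++~+~~~
+~+~~~~
+~~~~~~
~~~~~~~
k=3  ++~~~~~
~~~~~~+
+~~~~~~
+~+~~~+
~+~~~~~
~+~~~~+
k=4  ~+~~~~+
~+~~~~+
++~~~~~
+~~~~~+
~++~~~+
~++~~~~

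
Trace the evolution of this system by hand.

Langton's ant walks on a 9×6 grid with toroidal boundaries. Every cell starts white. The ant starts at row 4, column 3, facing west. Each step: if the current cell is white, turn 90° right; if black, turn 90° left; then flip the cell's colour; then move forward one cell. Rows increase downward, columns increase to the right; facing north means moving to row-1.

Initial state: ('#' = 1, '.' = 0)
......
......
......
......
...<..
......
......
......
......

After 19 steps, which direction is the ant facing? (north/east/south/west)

t=0: ......
......
......
......
...<..
......
......
......
......
t=1: ......
......
......
...^..
...#..
......
......
......
......
t=2: ......
......
......
...#>.
...#..
......
......
......
......
t=3: ......
......
......
...##.
...#v.
......
......
......
......
t=4: ......
......
......
...##.
...<#.
......
......
......
......
t=5: ......
......
......
...##.
....#.
...v..
......
......
......
t=6: ......
......
......
...##.
....#.
..<#..
......
......
......
t=7: ......
......
......
...##.
..^.#.
..##..
......
......
......
t=8: ......
......
......
...##.
..#>#.
..##..
......
......
......
t=9: ......
......
......
...##.
..###.
..#v..
......
......
......
t=10: ......
......
......
...##.
..###.
..#.>.
......
......
......
t=11: ......
......
......
...##.
..###.
..#.#.
....v.
......
......
t=12: ......
......
......
...##.
..###.
..#.#.
...<#.
......
......
t=13: ......
......
......
...##.
..###.
..#^#.
...##.
......
......
t=14: ......
......
......
...##.
..###.
..##>.
...##.
......
......
t=15: ......
......
......
...##.
..##^.
..##..
...##.
......
......
t=16: ......
......
......
...##.
..#<..
..##..
...##.
......
......
t=17: ......
......
......
...##.
..#...
..#v..
...##.
......
......
t=18: ......
......
......
...##.
..#...
..#.>.
...##.
......
......
t=19: ......
......
......
...##.
..#...
..#.#.
...#v.
......
......

south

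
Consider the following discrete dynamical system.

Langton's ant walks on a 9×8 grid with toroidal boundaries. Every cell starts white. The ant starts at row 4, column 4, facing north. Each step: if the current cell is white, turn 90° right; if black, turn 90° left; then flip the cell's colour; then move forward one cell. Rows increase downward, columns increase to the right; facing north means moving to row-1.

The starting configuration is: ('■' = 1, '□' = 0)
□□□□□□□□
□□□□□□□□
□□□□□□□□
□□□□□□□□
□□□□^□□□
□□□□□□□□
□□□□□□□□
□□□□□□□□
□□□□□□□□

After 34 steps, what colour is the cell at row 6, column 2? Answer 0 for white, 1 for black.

0

0) □□□□□□□□
□□□□□□□□
□□□□□□□□
□□□□□□□□
□□□□^□□□
□□□□□□□□
□□□□□□□□
□□□□□□□□
□□□□□□□□
1) □□□□□□□□
□□□□□□□□
□□□□□□□□
□□□□□□□□
□□□□■>□□
□□□□□□□□
□□□□□□□□
□□□□□□□□
□□□□□□□□
2) □□□□□□□□
□□□□□□□□
□□□□□□□□
□□□□□□□□
□□□□■■□□
□□□□□v□□
□□□□□□□□
□□□□□□□□
□□□□□□□□
3) □□□□□□□□
□□□□□□□□
□□□□□□□□
□□□□□□□□
□□□□■■□□
□□□□<■□□
□□□□□□□□
□□□□□□□□
□□□□□□□□
4) □□□□□□□□
□□□□□□□□
□□□□□□□□
□□□□□□□□
□□□□^■□□
□□□□■■□□
□□□□□□□□
□□□□□□□□
□□□□□□□□
5) □□□□□□□□
□□□□□□□□
□□□□□□□□
□□□□□□□□
□□□<□■□□
□□□□■■□□
□□□□□□□□
□□□□□□□□
□□□□□□□□
6) □□□□□□□□
□□□□□□□□
□□□□□□□□
□□□^□□□□
□□□■□■□□
□□□□■■□□
□□□□□□□□
□□□□□□□□
□□□□□□□□
7) □□□□□□□□
□□□□□□□□
□□□□□□□□
□□□■>□□□
□□□■□■□□
□□□□■■□□
□□□□□□□□
□□□□□□□□
□□□□□□□□
8) □□□□□□□□
□□□□□□□□
□□□□□□□□
□□□■■□□□
□□□■v■□□
□□□□■■□□
□□□□□□□□
□□□□□□□□
□□□□□□□□
9) □□□□□□□□
□□□□□□□□
□□□□□□□□
□□□■■□□□
□□□<■■□□
□□□□■■□□
□□□□□□□□
□□□□□□□□
□□□□□□□□
10) □□□□□□□□
□□□□□□□□
□□□□□□□□
□□□■■□□□
□□□□■■□□
□□□v■■□□
□□□□□□□□
□□□□□□□□
□□□□□□□□
11) □□□□□□□□
□□□□□□□□
□□□□□□□□
□□□■■□□□
□□□□■■□□
□□<■■■□□
□□□□□□□□
□□□□□□□□
□□□□□□□□
12) □□□□□□□□
□□□□□□□□
□□□□□□□□
□□□■■□□□
□□^□■■□□
□□■■■■□□
□□□□□□□□
□□□□□□□□
□□□□□□□□
13) □□□□□□□□
□□□□□□□□
□□□□□□□□
□□□■■□□□
□□■>■■□□
□□■■■■□□
□□□□□□□□
□□□□□□□□
□□□□□□□□
14) □□□□□□□□
□□□□□□□□
□□□□□□□□
□□□■■□□□
□□■■■■□□
□□■v■■□□
□□□□□□□□
□□□□□□□□
□□□□□□□□
15) □□□□□□□□
□□□□□□□□
□□□□□□□□
□□□■■□□□
□□■■■■□□
□□■□>■□□
□□□□□□□□
□□□□□□□□
□□□□□□□□
16) □□□□□□□□
□□□□□□□□
□□□□□□□□
□□□■■□□□
□□■■^■□□
□□■□□■□□
□□□□□□□□
□□□□□□□□
□□□□□□□□
17) □□□□□□□□
□□□□□□□□
□□□□□□□□
□□□■■□□□
□□■<□■□□
□□■□□■□□
□□□□□□□□
□□□□□□□□
□□□□□□□□
18) □□□□□□□□
□□□□□□□□
□□□□□□□□
□□□■■□□□
□□■□□■□□
□□■v□■□□
□□□□□□□□
□□□□□□□□
□□□□□□□□
19) □□□□□□□□
□□□□□□□□
□□□□□□□□
□□□■■□□□
□□■□□■□□
□□<■□■□□
□□□□□□□□
□□□□□□□□
□□□□□□□□
20) □□□□□□□□
□□□□□□□□
□□□□□□□□
□□□■■□□□
□□■□□■□□
□□□■□■□□
□□v□□□□□
□□□□□□□□
□□□□□□□□
21) □□□□□□□□
□□□□□□□□
□□□□□□□□
□□□■■□□□
□□■□□■□□
□□□■□■□□
□<■□□□□□
□□□□□□□□
□□□□□□□□
22) □□□□□□□□
□□□□□□□□
□□□□□□□□
□□□■■□□□
□□■□□■□□
□^□■□■□□
□■■□□□□□
□□□□□□□□
□□□□□□□□
23) □□□□□□□□
□□□□□□□□
□□□□□□□□
□□□■■□□□
□□■□□■□□
□■>■□■□□
□■■□□□□□
□□□□□□□□
□□□□□□□□
24) □□□□□□□□
□□□□□□□□
□□□□□□□□
□□□■■□□□
□□■□□■□□
□■■■□■□□
□■v□□□□□
□□□□□□□□
□□□□□□□□
25) □□□□□□□□
□□□□□□□□
□□□□□□□□
□□□■■□□□
□□■□□■□□
□■■■□■□□
□■□>□□□□
□□□□□□□□
□□□□□□□□
26) □□□□□□□□
□□□□□□□□
□□□□□□□□
□□□■■□□□
□□■□□■□□
□■■■□■□□
□■□■□□□□
□□□v□□□□
□□□□□□□□
27) □□□□□□□□
□□□□□□□□
□□□□□□□□
□□□■■□□□
□□■□□■□□
□■■■□■□□
□■□■□□□□
□□<■□□□□
□□□□□□□□
28) □□□□□□□□
□□□□□□□□
□□□□□□□□
□□□■■□□□
□□■□□■□□
□■■■□■□□
□■^■□□□□
□□■■□□□□
□□□□□□□□
29) □□□□□□□□
□□□□□□□□
□□□□□□□□
□□□■■□□□
□□■□□■□□
□■■■□■□□
□■■>□□□□
□□■■□□□□
□□□□□□□□
30) □□□□□□□□
□□□□□□□□
□□□□□□□□
□□□■■□□□
□□■□□■□□
□■■^□■□□
□■■□□□□□
□□■■□□□□
□□□□□□□□
31) □□□□□□□□
□□□□□□□□
□□□□□□□□
□□□■■□□□
□□■□□■□□
□■<□□■□□
□■■□□□□□
□□■■□□□□
□□□□□□□□
32) □□□□□□□□
□□□□□□□□
□□□□□□□□
□□□■■□□□
□□■□□■□□
□■□□□■□□
□■v□□□□□
□□■■□□□□
□□□□□□□□
33) □□□□□□□□
□□□□□□□□
□□□□□□□□
□□□■■□□□
□□■□□■□□
□■□□□■□□
□■□>□□□□
□□■■□□□□
□□□□□□□□
34) □□□□□□□□
□□□□□□□□
□□□□□□□□
□□□■■□□□
□□■□□■□□
□■□□□■□□
□■□■□□□□
□□■v□□□□
□□□□□□□□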